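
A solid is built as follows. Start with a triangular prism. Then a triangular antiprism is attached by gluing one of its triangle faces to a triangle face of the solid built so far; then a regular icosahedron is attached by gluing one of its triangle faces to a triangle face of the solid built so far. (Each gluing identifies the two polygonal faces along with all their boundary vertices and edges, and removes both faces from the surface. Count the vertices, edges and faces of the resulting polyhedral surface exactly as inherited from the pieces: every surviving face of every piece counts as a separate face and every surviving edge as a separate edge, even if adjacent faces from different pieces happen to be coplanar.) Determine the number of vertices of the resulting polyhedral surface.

A triangular prism: V=6, E=9, F=5.
Attach a triangular antiprism (V=6, E=12, F=8) along a 3-gon: merge 3 vertices and 3 edges, delete both glued faces → V=9, E=18, F=11.
Attach a regular icosahedron (V=12, E=30, F=20) along a 3-gon: merge 3 vertices and 3 edges, delete both glued faces → V=18, E=45, F=29.
Check: V − E + F = 18 − 45 + 29 = 2.

18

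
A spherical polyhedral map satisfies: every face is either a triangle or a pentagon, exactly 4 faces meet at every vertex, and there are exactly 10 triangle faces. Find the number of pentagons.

Let x be the number of pentagons; then F = 10 + x.
Edge–face incidences: 2E = 3·10 + 5·x = 30 + 5x.
Every vertex has degree 4, so 4V = 2E.
Euler: V − E + F = 2 ⇒ (2E)/4 − E + (10 + x) = 2.
Multiply by 8: 2·(2E) − 4·(2E) + 8·(10 + x) = 16, i.e. 80 + 8x − 2·(30 + 5x) = 16.
Collecting terms: −2x + 20 = 16, so −2x = −4, so x = 2.
Then 2E = 30 + 5·2 = 40, so E = 20, V = 2E/4 = 10, F = 10 + 2 = 12.

2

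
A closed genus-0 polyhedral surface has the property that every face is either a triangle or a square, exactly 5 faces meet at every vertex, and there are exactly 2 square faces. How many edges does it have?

40

Let x be the number of triangles; then F = 2 + x.
Edge–face incidences: 2E = 4·2 + 3·x = 8 + 3x.
Every vertex has degree 5, so 5V = 2E.
Euler: V − E + F = 2 ⇒ (2E)/5 − E + (2 + x) = 2.
Multiply by 10: 2·(2E) − 5·(2E) + 10·(2 + x) = 20, i.e. 20 + 10x − 3·(8 + 3x) = 20.
Collecting terms: x − 4 = 20, so x = 24.
Then 2E = 8 + 3·24 = 80, so E = 40, V = 2E/5 = 16, F = 2 + 24 = 26.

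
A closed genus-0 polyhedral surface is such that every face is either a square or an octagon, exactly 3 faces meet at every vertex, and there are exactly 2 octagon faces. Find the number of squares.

Let x be the number of squares; then F = 2 + x.
Edge–face incidences: 2E = 8·2 + 4·x = 16 + 4x.
Every vertex has degree 3, so 3V = 2E.
Euler: V − E + F = 2 ⇒ (2E)/3 − E + (2 + x) = 2.
Multiply by 6: 2·(2E) − 3·(2E) + 6·(2 + x) = 12, i.e. 12 + 6x − (16 + 4x) = 12.
Collecting terms: 2x − 4 = 12, so 2x = 16, so x = 8.
Then 2E = 16 + 4·8 = 48, so E = 24, V = 2E/3 = 16, F = 2 + 8 = 10.

8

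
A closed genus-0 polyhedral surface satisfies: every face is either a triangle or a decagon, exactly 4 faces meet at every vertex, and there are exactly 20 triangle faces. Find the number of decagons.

Let x be the number of decagons; then F = 20 + x.
Edge–face incidences: 2E = 3·20 + 10·x = 60 + 10x.
Every vertex has degree 4, so 4V = 2E.
Euler: V − E + F = 2 ⇒ (2E)/4 − E + (20 + x) = 2.
Multiply by 8: 2·(2E) − 4·(2E) + 8·(20 + x) = 16, i.e. 160 + 8x − 2·(60 + 10x) = 16.
Collecting terms: −12x + 40 = 16, so −12x = −24, so x = 2.
Then 2E = 60 + 10·2 = 80, so E = 40, V = 2E/4 = 20, F = 20 + 2 = 22.

2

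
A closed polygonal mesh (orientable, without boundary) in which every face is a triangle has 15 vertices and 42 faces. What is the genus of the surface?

Every face is a triangle, so 2E = 3·42 = 126, giving E = 63.
χ = V − E + F = 15 − 63 + 42 = -6.
For a closed orientable surface χ = 2 − 2g, so g = (2 − (-6))/2 = 4.

4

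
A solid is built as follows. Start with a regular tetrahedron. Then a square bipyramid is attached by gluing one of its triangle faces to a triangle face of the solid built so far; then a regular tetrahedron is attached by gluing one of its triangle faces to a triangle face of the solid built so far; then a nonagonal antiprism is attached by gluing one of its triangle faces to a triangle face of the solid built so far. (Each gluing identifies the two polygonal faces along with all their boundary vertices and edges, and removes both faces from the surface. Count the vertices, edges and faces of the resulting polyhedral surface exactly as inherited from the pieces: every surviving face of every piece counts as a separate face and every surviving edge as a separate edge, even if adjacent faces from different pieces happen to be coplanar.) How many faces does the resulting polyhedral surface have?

A regular tetrahedron: V=4, E=6, F=4.
Attach a square bipyramid (V=6, E=12, F=8) along a 3-gon: merge 3 vertices and 3 edges, delete both glued faces → V=7, E=15, F=10.
Attach a regular tetrahedron (V=4, E=6, F=4) along a 3-gon: merge 3 vertices and 3 edges, delete both glued faces → V=8, E=18, F=12.
Attach a nonagonal antiprism (V=18, E=36, F=20) along a 3-gon: merge 3 vertices and 3 edges, delete both glued faces → V=23, E=51, F=30.
Check: V − E + F = 23 − 51 + 30 = 2.

30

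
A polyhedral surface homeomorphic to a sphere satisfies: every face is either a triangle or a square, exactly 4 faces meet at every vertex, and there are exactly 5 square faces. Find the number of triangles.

Let x be the number of triangles; then F = 5 + x.
Edge–face incidences: 2E = 4·5 + 3·x = 20 + 3x.
Every vertex has degree 4, so 4V = 2E.
Euler: V − E + F = 2 ⇒ (2E)/4 − E + (5 + x) = 2.
Multiply by 8: 2·(2E) − 4·(2E) + 8·(5 + x) = 16, i.e. 40 + 8x − 2·(20 + 3x) = 16.
Collecting terms: 2x = 16, so x = 8.
Then 2E = 20 + 3·8 = 44, so E = 22, V = 2E/4 = 11, F = 5 + 8 = 13.

8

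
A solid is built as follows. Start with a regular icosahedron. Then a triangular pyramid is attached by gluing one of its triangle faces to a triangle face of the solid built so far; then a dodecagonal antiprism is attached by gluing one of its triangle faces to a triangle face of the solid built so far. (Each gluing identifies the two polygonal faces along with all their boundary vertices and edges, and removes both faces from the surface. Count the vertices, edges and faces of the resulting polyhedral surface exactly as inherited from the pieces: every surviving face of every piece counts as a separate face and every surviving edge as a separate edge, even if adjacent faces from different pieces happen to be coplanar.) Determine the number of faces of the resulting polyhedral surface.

A regular icosahedron: V=12, E=30, F=20.
Attach a triangular pyramid (V=4, E=6, F=4) along a 3-gon: merge 3 vertices and 3 edges, delete both glued faces → V=13, E=33, F=22.
Attach a dodecagonal antiprism (V=24, E=48, F=26) along a 3-gon: merge 3 vertices and 3 edges, delete both glued faces → V=34, E=78, F=46.
Check: V − E + F = 34 − 78 + 46 = 2.

46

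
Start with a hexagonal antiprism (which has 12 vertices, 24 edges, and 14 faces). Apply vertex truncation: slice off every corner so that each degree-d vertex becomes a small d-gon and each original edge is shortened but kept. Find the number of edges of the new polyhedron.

Truncation replaces each original edge-end by a new vertex, so V′ = 2E = 48.
Each original edge survives, and each old vertex of degree d contributes d new edges; summing degrees gives Σd = 2E, so E′ = E + 2E = 3E = 72.
Each original face survives and each original vertex becomes one new face: F′ = F + V = 26.

72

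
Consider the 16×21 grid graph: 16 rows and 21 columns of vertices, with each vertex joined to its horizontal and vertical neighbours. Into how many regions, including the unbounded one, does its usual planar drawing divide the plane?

301

The grid has V = 16·21 = 336 vertices and E = 16·20 + 21·15 = 635 edges.
F = 2 − V + E = 2 − 336 + 635 = 301.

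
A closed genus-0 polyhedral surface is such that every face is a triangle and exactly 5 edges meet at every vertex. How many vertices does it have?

12

Each face has 3 edges and each edge borders two faces, so 2E = 3F.
Each vertex has degree 5, so 5V = 2E and hence V = 3F/5.
Euler: V − E + F = 2 ⇒ (3F/5) − (3F/2) + F = 2.
Multiply by 10: (6 − 15 + 10)F = 20, i.e. 1F = 20.
So F = 20, E = 3·20/2 = 30, V = 3·20/5 = 12.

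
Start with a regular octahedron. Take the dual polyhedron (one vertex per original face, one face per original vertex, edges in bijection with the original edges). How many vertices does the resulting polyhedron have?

The base solid has V = 6, E = 12, F = 8.
The dual swaps V and F and preserves E: V′ = F = 8, E′ = E = 12, F′ = V = 6.

8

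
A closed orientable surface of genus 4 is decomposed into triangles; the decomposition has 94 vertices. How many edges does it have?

χ = 2 − 2·4 = -6, and every face is a triangle so 3F = 2E.
V − E + F = -6 with E = 3F/2 gives 94 − (3/2 − 1)·F = -6, so F = 200 and E = 300.

300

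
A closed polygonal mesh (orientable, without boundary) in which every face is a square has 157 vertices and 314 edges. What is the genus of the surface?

Every face is a square and each edge borders two faces, so 4F = 2·314, giving F = 157.
χ = V − E + F = 157 − 314 + 157 = 0.
For a closed orientable surface χ = 2 − 2g, so g = (2 − (0))/2 = 1.

1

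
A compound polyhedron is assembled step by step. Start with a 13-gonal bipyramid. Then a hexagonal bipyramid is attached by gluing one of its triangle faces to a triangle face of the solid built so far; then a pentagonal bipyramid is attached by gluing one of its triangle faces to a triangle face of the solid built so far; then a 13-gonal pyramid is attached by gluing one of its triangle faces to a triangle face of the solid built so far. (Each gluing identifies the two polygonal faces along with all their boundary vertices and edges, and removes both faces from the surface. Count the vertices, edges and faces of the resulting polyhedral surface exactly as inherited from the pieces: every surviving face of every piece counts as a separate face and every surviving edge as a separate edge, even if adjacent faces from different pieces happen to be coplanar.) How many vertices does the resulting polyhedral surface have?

A 13-gonal bipyramid: V=15, E=39, F=26.
Attach a hexagonal bipyramid (V=8, E=18, F=12) along a 3-gon: merge 3 vertices and 3 edges, delete both glued faces → V=20, E=54, F=36.
Attach a pentagonal bipyramid (V=7, E=15, F=10) along a 3-gon: merge 3 vertices and 3 edges, delete both glued faces → V=24, E=66, F=44.
Attach a 13-gonal pyramid (V=14, E=26, F=14) along a 3-gon: merge 3 vertices and 3 edges, delete both glued faces → V=35, E=89, F=56.
Check: V − E + F = 35 − 89 + 56 = 2.

35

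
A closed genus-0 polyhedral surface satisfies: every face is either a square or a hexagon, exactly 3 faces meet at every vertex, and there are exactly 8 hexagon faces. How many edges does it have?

Let x be the number of squares; then F = 8 + x.
Edge–face incidences: 2E = 6·8 + 4·x = 48 + 4x.
Every vertex has degree 3, so 3V = 2E.
Euler: V − E + F = 2 ⇒ (2E)/3 − E + (8 + x) = 2.
Multiply by 6: 2·(2E) − 3·(2E) + 6·(8 + x) = 12, i.e. 48 + 6x − (48 + 4x) = 12.
Collecting terms: 2x = 12, so x = 6.
Then 2E = 48 + 4·6 = 72, so E = 36, V = 2E/3 = 24, F = 8 + 6 = 14.

36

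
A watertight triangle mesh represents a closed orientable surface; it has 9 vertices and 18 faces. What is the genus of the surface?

1

Every face is a triangle, so 2E = 3·18 = 54, giving E = 27.
χ = V − E + F = 9 − 27 + 18 = 0.
For a closed orientable surface χ = 2 − 2g, so g = (2 − (0))/2 = 1.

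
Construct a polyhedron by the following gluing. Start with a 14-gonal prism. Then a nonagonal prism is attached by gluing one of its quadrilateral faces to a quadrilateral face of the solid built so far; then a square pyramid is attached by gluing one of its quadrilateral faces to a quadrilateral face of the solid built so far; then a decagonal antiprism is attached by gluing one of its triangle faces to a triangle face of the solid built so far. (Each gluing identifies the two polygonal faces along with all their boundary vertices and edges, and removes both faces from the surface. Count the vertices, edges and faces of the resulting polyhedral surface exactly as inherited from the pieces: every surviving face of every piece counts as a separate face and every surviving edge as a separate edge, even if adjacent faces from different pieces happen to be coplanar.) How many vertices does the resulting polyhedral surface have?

60

A 14-gonal prism: V=28, E=42, F=16.
Attach a nonagonal prism (V=18, E=27, F=11) along a 4-gon: merge 4 vertices and 4 edges, delete both glued faces → V=42, E=65, F=25.
Attach a square pyramid (V=5, E=8, F=5) along a 4-gon: merge 4 vertices and 4 edges, delete both glued faces → V=43, E=69, F=28.
Attach a decagonal antiprism (V=20, E=40, F=22) along a 3-gon: merge 3 vertices and 3 edges, delete both glued faces → V=60, E=106, F=48.
Check: V − E + F = 60 − 106 + 48 = 2.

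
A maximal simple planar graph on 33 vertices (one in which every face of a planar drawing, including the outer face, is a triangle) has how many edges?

93

In a plane triangulation 3F = 2E and V − E + F = 2, so E = 3V − 6 = 3·33 − 6 = 93.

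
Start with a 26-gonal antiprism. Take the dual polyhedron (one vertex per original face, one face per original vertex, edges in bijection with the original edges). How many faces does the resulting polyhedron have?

The base solid has V = 52, E = 104, F = 54.
The dual swaps V and F and preserves E: V′ = F = 54, E′ = E = 104, F′ = V = 52.

52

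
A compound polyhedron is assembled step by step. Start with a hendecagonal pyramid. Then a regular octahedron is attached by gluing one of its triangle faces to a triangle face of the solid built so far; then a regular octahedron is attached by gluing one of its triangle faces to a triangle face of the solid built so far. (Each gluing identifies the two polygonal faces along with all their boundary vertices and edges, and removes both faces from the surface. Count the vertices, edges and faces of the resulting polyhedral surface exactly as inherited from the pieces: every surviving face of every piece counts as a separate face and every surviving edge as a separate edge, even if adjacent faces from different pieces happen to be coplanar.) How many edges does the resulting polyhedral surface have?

A hendecagonal pyramid: V=12, E=22, F=12.
Attach a regular octahedron (V=6, E=12, F=8) along a 3-gon: merge 3 vertices and 3 edges, delete both glued faces → V=15, E=31, F=18.
Attach a regular octahedron (V=6, E=12, F=8) along a 3-gon: merge 3 vertices and 3 edges, delete both glued faces → V=18, E=40, F=24.
Check: V − E + F = 18 − 40 + 24 = 2.

40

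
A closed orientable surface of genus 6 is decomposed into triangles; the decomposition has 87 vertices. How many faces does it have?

χ = 2 − 2·6 = -10, and every face is a triangle so 3F = 2E.
V − E + F = -10 with E = 3F/2 gives 87 − (3/2 − 1)·F = -10, so F = 194 and E = 291.

194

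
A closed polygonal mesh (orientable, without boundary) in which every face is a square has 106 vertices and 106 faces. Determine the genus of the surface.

Every face is a square, so 2E = 4·106 = 424, giving E = 212.
χ = V − E + F = 106 − 212 + 106 = 0.
For a closed orientable surface χ = 2 − 2g, so g = (2 − (0))/2 = 1.

1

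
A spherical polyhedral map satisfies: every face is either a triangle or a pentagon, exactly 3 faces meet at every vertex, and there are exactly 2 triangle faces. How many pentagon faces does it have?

6

Let x be the number of pentagons; then F = 2 + x.
Edge–face incidences: 2E = 3·2 + 5·x = 6 + 5x.
Every vertex has degree 3, so 3V = 2E.
Euler: V − E + F = 2 ⇒ (2E)/3 − E + (2 + x) = 2.
Multiply by 6: 2·(2E) − 3·(2E) + 6·(2 + x) = 12, i.e. 12 + 6x − (6 + 5x) = 12.
Collecting terms: x + 6 = 12, so x = 6.
Then 2E = 6 + 5·6 = 36, so E = 18, V = 2E/3 = 12, F = 2 + 6 = 8.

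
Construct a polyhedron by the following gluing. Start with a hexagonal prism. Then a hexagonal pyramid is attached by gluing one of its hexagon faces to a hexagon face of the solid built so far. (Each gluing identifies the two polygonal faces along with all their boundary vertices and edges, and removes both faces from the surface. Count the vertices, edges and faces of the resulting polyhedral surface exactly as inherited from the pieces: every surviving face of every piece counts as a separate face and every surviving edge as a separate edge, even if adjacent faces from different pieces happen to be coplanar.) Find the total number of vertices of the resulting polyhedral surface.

13

A hexagonal prism: V=12, E=18, F=8.
Attach a hexagonal pyramid (V=7, E=12, F=7) along a 6-gon: merge 6 vertices and 6 edges, delete both glued faces → V=13, E=24, F=13.
Check: V − E + F = 13 − 24 + 13 = 2.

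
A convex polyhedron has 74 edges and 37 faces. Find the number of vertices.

Here V − E + F = 2.
V = 2 + E − F = 2 + 74 − 37 = 39.

39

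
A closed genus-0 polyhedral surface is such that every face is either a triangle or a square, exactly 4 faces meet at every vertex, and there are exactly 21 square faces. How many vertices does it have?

27

Let x be the number of triangles; then F = 21 + x.
Edge–face incidences: 2E = 4·21 + 3·x = 84 + 3x.
Every vertex has degree 4, so 4V = 2E.
Euler: V − E + F = 2 ⇒ (2E)/4 − E + (21 + x) = 2.
Multiply by 8: 2·(2E) − 4·(2E) + 8·(21 + x) = 16, i.e. 168 + 8x − 2·(84 + 3x) = 16.
Collecting terms: 2x = 16, so x = 8.
Then 2E = 84 + 3·8 = 108, so E = 54, V = 2E/4 = 27, F = 21 + 8 = 29.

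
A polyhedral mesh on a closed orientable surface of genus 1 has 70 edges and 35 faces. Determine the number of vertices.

35

For a closed orientable surface of genus 1, χ = 2 − 2·1 = 0.
V = 0 + E − F = 0 + 70 − 35 = 35.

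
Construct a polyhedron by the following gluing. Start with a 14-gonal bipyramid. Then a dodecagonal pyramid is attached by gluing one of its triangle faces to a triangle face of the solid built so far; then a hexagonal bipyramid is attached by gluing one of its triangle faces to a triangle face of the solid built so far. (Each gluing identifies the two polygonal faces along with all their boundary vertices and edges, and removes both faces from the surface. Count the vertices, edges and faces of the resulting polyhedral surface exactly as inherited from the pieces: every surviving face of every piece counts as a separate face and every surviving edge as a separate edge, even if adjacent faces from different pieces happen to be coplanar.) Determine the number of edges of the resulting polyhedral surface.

A 14-gonal bipyramid: V=16, E=42, F=28.
Attach a dodecagonal pyramid (V=13, E=24, F=13) along a 3-gon: merge 3 vertices and 3 edges, delete both glued faces → V=26, E=63, F=39.
Attach a hexagonal bipyramid (V=8, E=18, F=12) along a 3-gon: merge 3 vertices and 3 edges, delete both glued faces → V=31, E=78, F=49.
Check: V − E + F = 31 − 78 + 49 = 2.

78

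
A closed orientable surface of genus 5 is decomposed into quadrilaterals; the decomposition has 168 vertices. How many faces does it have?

176

χ = 2 − 2·5 = -8, and every face is a square so 4F = 2E.
V − E + F = -8 with E = 4F/2 gives 168 − (4/2 − 1)·F = -8, so F = 176 and E = 352.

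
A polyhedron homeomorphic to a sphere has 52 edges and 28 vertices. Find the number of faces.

Here V − E + F = 2.
F = 2 − V + E = 2 − 28 + 52 = 26.

26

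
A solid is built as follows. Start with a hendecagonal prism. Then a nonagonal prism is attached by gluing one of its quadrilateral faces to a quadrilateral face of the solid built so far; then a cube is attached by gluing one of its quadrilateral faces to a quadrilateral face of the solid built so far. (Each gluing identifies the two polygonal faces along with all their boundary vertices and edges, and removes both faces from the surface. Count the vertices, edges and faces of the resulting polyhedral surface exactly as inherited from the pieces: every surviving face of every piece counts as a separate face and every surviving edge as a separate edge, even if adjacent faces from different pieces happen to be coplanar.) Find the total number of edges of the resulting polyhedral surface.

A hendecagonal prism: V=22, E=33, F=13.
Attach a nonagonal prism (V=18, E=27, F=11) along a 4-gon: merge 4 vertices and 4 edges, delete both glued faces → V=36, E=56, F=22.
Attach a cube (V=8, E=12, F=6) along a 4-gon: merge 4 vertices and 4 edges, delete both glued faces → V=40, E=64, F=26.
Check: V − E + F = 40 − 64 + 26 = 2.

64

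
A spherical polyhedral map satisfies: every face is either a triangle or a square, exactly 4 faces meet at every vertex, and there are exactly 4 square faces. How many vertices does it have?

10

Let x be the number of triangles; then F = 4 + x.
Edge–face incidences: 2E = 4·4 + 3·x = 16 + 3x.
Every vertex has degree 4, so 4V = 2E.
Euler: V − E + F = 2 ⇒ (2E)/4 − E + (4 + x) = 2.
Multiply by 8: 2·(2E) − 4·(2E) + 8·(4 + x) = 16, i.e. 32 + 8x − 2·(16 + 3x) = 16.
Collecting terms: 2x = 16, so x = 8.
Then 2E = 16 + 3·8 = 40, so E = 20, V = 2E/4 = 10, F = 4 + 8 = 12.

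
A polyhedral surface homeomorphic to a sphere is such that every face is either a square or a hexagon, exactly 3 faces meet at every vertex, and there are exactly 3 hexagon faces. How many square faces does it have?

Let x be the number of squares; then F = 3 + x.
Edge–face incidences: 2E = 6·3 + 4·x = 18 + 4x.
Every vertex has degree 3, so 3V = 2E.
Euler: V − E + F = 2 ⇒ (2E)/3 − E + (3 + x) = 2.
Multiply by 6: 2·(2E) − 3·(2E) + 6·(3 + x) = 12, i.e. 18 + 6x − (18 + 4x) = 12.
Collecting terms: 2x = 12, so x = 6.
Then 2E = 18 + 4·6 = 42, so E = 21, V = 2E/3 = 14, F = 3 + 6 = 9.

6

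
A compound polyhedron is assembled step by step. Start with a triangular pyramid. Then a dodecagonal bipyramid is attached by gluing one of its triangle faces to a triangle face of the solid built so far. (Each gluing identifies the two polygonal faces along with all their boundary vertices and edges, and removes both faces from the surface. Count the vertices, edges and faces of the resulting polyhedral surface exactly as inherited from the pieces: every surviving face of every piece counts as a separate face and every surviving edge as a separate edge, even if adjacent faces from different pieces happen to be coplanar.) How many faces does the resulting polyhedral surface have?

A triangular pyramid: V=4, E=6, F=4.
Attach a dodecagonal bipyramid (V=14, E=36, F=24) along a 3-gon: merge 3 vertices and 3 edges, delete both glued faces → V=15, E=39, F=26.
Check: V − E + F = 15 − 39 + 26 = 2.

26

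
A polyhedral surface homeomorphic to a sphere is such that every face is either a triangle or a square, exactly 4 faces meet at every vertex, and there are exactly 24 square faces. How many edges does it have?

60

Let x be the number of triangles; then F = 24 + x.
Edge–face incidences: 2E = 4·24 + 3·x = 96 + 3x.
Every vertex has degree 4, so 4V = 2E.
Euler: V − E + F = 2 ⇒ (2E)/4 − E + (24 + x) = 2.
Multiply by 8: 2·(2E) − 4·(2E) + 8·(24 + x) = 16, i.e. 192 + 8x − 2·(96 + 3x) = 16.
Collecting terms: 2x = 16, so x = 8.
Then 2E = 96 + 3·8 = 120, so E = 60, V = 2E/4 = 30, F = 24 + 8 = 32.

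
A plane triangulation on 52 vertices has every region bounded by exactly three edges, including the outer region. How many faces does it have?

In a plane triangulation 3F = 2E and V − E + F = 2, so F = 2V − 4 = 2·52 − 4 = 100.

100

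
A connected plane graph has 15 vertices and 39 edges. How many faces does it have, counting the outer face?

26

Euler's formula for a connected plane graph: V − E + F = 2, so F = 2 − 15 + 39 = 26.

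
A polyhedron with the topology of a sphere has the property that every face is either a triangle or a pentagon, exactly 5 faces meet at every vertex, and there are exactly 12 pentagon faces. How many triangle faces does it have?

Let x be the number of triangles; then F = 12 + x.
Edge–face incidences: 2E = 5·12 + 3·x = 60 + 3x.
Every vertex has degree 5, so 5V = 2E.
Euler: V − E + F = 2 ⇒ (2E)/5 − E + (12 + x) = 2.
Multiply by 10: 2·(2E) − 5·(2E) + 10·(12 + x) = 20, i.e. 120 + 10x − 3·(60 + 3x) = 20.
Collecting terms: x − 60 = 20, so x = 80.
Then 2E = 60 + 3·80 = 300, so E = 150, V = 2E/5 = 60, F = 12 + 80 = 92.

80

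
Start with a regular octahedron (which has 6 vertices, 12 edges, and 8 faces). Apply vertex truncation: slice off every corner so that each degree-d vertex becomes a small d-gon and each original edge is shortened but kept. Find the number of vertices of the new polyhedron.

24

Truncation replaces each original edge-end by a new vertex, so V′ = 2E = 24.
Each original edge survives, and each old vertex of degree d contributes d new edges; summing degrees gives Σd = 2E, so E′ = E + 2E = 3E = 36.
Each original face survives and each original vertex becomes one new face: F′ = F + V = 14.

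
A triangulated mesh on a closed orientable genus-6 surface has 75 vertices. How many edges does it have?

255

χ = 2 − 2·6 = -10, and every face is a triangle so 3F = 2E.
V − E + F = -10 with E = 3F/2 gives 75 − (3/2 − 1)·F = -10, so F = 170 and E = 255.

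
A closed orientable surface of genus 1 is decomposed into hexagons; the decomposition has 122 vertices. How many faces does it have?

61

χ = 2 − 2·1 = 0, and every face is a hexagon so 6F = 2E.
V − E + F = 0 with E = 6F/2 gives 122 − (6/2 − 1)·F = 0, so F = 61 and E = 183.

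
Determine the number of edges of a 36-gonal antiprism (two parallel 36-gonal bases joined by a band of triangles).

An antiprism on an n-gon has two n-gon caps and 2n triangles: V = 2·36 = 72, E = 4·36 = 144, F = 2·36 + 2 = 74.

144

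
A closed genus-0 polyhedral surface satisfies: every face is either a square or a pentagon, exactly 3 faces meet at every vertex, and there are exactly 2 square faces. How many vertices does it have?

16

Let x be the number of pentagons; then F = 2 + x.
Edge–face incidences: 2E = 4·2 + 5·x = 8 + 5x.
Every vertex has degree 3, so 3V = 2E.
Euler: V − E + F = 2 ⇒ (2E)/3 − E + (2 + x) = 2.
Multiply by 6: 2·(2E) − 3·(2E) + 6·(2 + x) = 12, i.e. 12 + 6x − (8 + 5x) = 12.
Collecting terms: x + 4 = 12, so x = 8.
Then 2E = 8 + 5·8 = 48, so E = 24, V = 2E/3 = 16, F = 2 + 8 = 10.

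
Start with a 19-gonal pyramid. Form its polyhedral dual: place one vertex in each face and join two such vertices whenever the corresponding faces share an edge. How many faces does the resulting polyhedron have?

The base solid has V = 20, E = 38, F = 20.
The dual swaps V and F and preserves E: V′ = F = 20, E′ = E = 38, F′ = V = 20.

20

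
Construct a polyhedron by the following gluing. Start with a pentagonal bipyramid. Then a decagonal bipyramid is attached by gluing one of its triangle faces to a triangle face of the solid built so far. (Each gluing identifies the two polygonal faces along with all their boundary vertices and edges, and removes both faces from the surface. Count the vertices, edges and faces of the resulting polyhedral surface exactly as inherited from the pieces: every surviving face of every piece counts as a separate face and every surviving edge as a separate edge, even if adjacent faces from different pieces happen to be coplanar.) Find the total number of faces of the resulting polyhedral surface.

28

A pentagonal bipyramid: V=7, E=15, F=10.
Attach a decagonal bipyramid (V=12, E=30, F=20) along a 3-gon: merge 3 vertices and 3 edges, delete both glued faces → V=16, E=42, F=28.
Check: V − E + F = 16 − 42 + 28 = 2.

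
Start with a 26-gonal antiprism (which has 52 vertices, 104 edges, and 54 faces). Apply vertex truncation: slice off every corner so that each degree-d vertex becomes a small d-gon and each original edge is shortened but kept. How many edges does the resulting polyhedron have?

312

Truncation replaces each original edge-end by a new vertex, so V′ = 2E = 208.
Each original edge survives, and each old vertex of degree d contributes d new edges; summing degrees gives Σd = 2E, so E′ = E + 2E = 3E = 312.
Each original face survives and each original vertex becomes one new face: F′ = F + V = 106.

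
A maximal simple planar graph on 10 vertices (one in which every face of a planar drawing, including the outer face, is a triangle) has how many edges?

In a plane triangulation 3F = 2E and V − E + F = 2, so E = 3V − 6 = 3·10 − 6 = 24.

24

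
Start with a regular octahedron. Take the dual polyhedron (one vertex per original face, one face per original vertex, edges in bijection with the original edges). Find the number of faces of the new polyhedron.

6

The base solid has V = 6, E = 12, F = 8.
The dual swaps V and F and preserves E: V′ = F = 8, E′ = E = 12, F′ = V = 6.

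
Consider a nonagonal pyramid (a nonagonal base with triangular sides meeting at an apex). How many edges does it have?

A pyramid on an n-gon base has one n-gon and n triangles: V = 9 + 1 = 10, E = 2·9 = 18, F = 9 + 1 = 10.
Check: V − E + F = 10 − 18 + 10 = 2.

18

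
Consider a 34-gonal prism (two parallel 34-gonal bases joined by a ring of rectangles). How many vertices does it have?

68

A prism on an n-gon has two n-gon bases and n rectangular sides: V = 2·34 = 68, E = 3·34 = 102, F = 34 + 2 = 36.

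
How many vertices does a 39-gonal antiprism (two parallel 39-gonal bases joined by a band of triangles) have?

An antiprism on an n-gon has two n-gon caps and 2n triangles: V = 2·39 = 78, E = 4·39 = 156, F = 2·39 + 2 = 80.
Check: V − E + F = 78 − 156 + 80 = 2.

78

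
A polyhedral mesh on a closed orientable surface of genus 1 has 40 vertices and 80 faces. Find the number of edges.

For a closed orientable surface of genus 1, χ = 2 − 2·1 = 0.
E = V + F − (0) = 40 + 80 − (0) = 120.

120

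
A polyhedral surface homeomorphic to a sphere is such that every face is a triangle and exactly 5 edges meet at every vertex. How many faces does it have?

Each face has 3 edges and each edge borders two faces, so 2E = 3F.
Each vertex has degree 5, so 5V = 2E and hence V = 3F/5.
Euler: V − E + F = 2 ⇒ (3F/5) − (3F/2) + F = 2.
Multiply by 10: (6 − 15 + 10)F = 20, i.e. 1F = 20.
So F = 20, E = 3·20/2 = 30, V = 3·20/5 = 12.

20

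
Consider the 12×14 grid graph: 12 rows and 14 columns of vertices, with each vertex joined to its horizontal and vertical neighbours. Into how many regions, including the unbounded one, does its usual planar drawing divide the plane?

The grid has V = 12·14 = 168 vertices and E = 12·13 + 14·11 = 310 edges.
F = 2 − V + E = 2 − 168 + 310 = 144.

144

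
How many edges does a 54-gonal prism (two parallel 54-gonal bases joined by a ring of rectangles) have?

A prism on an n-gon has two n-gon bases and n rectangular sides: V = 2·54 = 108, E = 3·54 = 162, F = 54 + 2 = 56.

162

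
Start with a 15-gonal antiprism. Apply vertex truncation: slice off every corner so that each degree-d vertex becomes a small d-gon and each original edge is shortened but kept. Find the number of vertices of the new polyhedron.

120

The base solid has V = 30, E = 60, F = 32.
Truncation replaces each original edge-end by a new vertex, so V′ = 2E = 120.
Each original edge survives, and each old vertex of degree d contributes d new edges; summing degrees gives Σd = 2E, so E′ = E + 2E = 3E = 180.
Each original face survives and each original vertex becomes one new face: F′ = F + V = 62.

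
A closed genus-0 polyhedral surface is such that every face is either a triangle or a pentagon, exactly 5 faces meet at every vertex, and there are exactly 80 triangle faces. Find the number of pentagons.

12

Let x be the number of pentagons; then F = 80 + x.
Edge–face incidences: 2E = 3·80 + 5·x = 240 + 5x.
Every vertex has degree 5, so 5V = 2E.
Euler: V − E + F = 2 ⇒ (2E)/5 − E + (80 + x) = 2.
Multiply by 10: 2·(2E) − 5·(2E) + 10·(80 + x) = 20, i.e. 800 + 10x − 3·(240 + 5x) = 20.
Collecting terms: −5x + 80 = 20, so −5x = −60, so x = 12.
Then 2E = 240 + 5·12 = 300, so E = 150, V = 2E/5 = 60, F = 80 + 12 = 92.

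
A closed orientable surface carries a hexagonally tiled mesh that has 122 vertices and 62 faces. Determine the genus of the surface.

Every face is a hexagon, so 2E = 6·62 = 372, giving E = 186.
χ = V − E + F = 122 − 186 + 62 = -2.
For a closed orientable surface χ = 2 − 2g, so g = (2 − (-2))/2 = 2.

2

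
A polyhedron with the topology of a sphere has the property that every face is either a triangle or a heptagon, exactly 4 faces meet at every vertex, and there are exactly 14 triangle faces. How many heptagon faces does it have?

2

Let x be the number of heptagons; then F = 14 + x.
Edge–face incidences: 2E = 3·14 + 7·x = 42 + 7x.
Every vertex has degree 4, so 4V = 2E.
Euler: V − E + F = 2 ⇒ (2E)/4 − E + (14 + x) = 2.
Multiply by 8: 2·(2E) − 4·(2E) + 8·(14 + x) = 16, i.e. 112 + 8x − 2·(42 + 7x) = 16.
Collecting terms: −6x + 28 = 16, so −6x = −12, so x = 2.
Then 2E = 42 + 7·2 = 56, so E = 28, V = 2E/4 = 14, F = 14 + 2 = 16.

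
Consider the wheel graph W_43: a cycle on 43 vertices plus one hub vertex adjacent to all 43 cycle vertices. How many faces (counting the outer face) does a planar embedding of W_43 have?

W_43 has V = 43 + 1 = 44 vertices and E = 2·43 = 86 edges.
By Euler's formula F = 2 − V + E = 2 − 44 + 86 = 44.

44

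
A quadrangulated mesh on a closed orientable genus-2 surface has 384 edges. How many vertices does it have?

χ = 2 − 2·2 = -2, and every face is a square so 4F = 2E.
F = 2E/4 = 192. Then V = -2 + E − F = -2 + 384 − 192 = 190.

190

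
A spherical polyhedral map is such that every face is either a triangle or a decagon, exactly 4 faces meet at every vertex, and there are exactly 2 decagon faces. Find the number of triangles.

20

Let x be the number of triangles; then F = 2 + x.
Edge–face incidences: 2E = 10·2 + 3·x = 20 + 3x.
Every vertex has degree 4, so 4V = 2E.
Euler: V − E + F = 2 ⇒ (2E)/4 − E + (2 + x) = 2.
Multiply by 8: 2·(2E) − 4·(2E) + 8·(2 + x) = 16, i.e. 16 + 8x − 2·(20 + 3x) = 16.
Collecting terms: 2x − 24 = 16, so 2x = 40, so x = 20.
Then 2E = 20 + 3·20 = 80, so E = 40, V = 2E/4 = 20, F = 2 + 20 = 22.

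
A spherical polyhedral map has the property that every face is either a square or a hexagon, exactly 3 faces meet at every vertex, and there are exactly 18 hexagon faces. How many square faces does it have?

6

Let x be the number of squares; then F = 18 + x.
Edge–face incidences: 2E = 6·18 + 4·x = 108 + 4x.
Every vertex has degree 3, so 3V = 2E.
Euler: V − E + F = 2 ⇒ (2E)/3 − E + (18 + x) = 2.
Multiply by 6: 2·(2E) − 3·(2E) + 6·(18 + x) = 12, i.e. 108 + 6x − (108 + 4x) = 12.
Collecting terms: 2x = 12, so x = 6.
Then 2E = 108 + 4·6 = 132, so E = 66, V = 2E/3 = 44, F = 18 + 6 = 24.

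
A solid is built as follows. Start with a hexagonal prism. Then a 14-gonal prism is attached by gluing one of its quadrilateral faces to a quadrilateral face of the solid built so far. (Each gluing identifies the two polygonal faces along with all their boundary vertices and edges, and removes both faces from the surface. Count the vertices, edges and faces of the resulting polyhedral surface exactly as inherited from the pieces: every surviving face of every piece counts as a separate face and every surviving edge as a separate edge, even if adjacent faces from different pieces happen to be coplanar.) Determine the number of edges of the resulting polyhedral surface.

A hexagonal prism: V=12, E=18, F=8.
Attach a 14-gonal prism (V=28, E=42, F=16) along a 4-gon: merge 4 vertices and 4 edges, delete both glued faces → V=36, E=56, F=22.
Check: V − E + F = 36 − 56 + 22 = 2.

56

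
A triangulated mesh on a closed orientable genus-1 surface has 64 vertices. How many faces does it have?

128

χ = 2 − 2·1 = 0, and every face is a triangle so 3F = 2E.
V − E + F = 0 with E = 3F/2 gives 64 − (3/2 − 1)·F = 0, so F = 128 and E = 192.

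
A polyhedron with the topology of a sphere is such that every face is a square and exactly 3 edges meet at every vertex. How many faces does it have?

6

Each face has 4 edges and each edge borders two faces, so 2E = 4F.
Each vertex has degree 3, so 3V = 2E and hence V = 4F/3.
Euler: V − E + F = 2 ⇒ (4F/3) − (4F/2) + F = 2.
Multiply by 6: (8 − 12 + 6)F = 12, i.e. 2F = 12.
So F = 6, E = 4·6/2 = 12, V = 4·6/3 = 8.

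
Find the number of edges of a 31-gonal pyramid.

A pyramid on an n-gon base has one n-gon and n triangles: V = 31 + 1 = 32, E = 2·31 = 62, F = 31 + 1 = 32.

62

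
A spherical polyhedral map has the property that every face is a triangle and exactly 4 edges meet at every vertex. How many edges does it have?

Each face has 3 edges and each edge borders two faces, so 2E = 3F.
Each vertex has degree 4, so 4V = 2E and hence V = 3F/4.
Euler: V − E + F = 2 ⇒ (3F/4) − (3F/2) + F = 2.
Multiply by 8: (6 − 12 + 8)F = 16, i.e. 2F = 16.
So F = 8, E = 3·8/2 = 12, V = 3·8/4 = 6.

12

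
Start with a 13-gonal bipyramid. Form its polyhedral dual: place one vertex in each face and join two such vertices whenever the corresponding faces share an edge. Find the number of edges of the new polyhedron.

39

The base solid has V = 15, E = 39, F = 26.
The dual swaps V and F and preserves E: V′ = F = 26, E′ = E = 39, F′ = V = 15.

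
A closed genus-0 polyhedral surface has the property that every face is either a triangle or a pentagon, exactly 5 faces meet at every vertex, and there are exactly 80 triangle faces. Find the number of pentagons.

12

Let x be the number of pentagons; then F = 80 + x.
Edge–face incidences: 2E = 3·80 + 5·x = 240 + 5x.
Every vertex has degree 5, so 5V = 2E.
Euler: V − E + F = 2 ⇒ (2E)/5 − E + (80 + x) = 2.
Multiply by 10: 2·(2E) − 5·(2E) + 10·(80 + x) = 20, i.e. 800 + 10x − 3·(240 + 5x) = 20.
Collecting terms: −5x + 80 = 20, so −5x = −60, so x = 12.
Then 2E = 240 + 5·12 = 300, so E = 150, V = 2E/5 = 60, F = 80 + 12 = 92.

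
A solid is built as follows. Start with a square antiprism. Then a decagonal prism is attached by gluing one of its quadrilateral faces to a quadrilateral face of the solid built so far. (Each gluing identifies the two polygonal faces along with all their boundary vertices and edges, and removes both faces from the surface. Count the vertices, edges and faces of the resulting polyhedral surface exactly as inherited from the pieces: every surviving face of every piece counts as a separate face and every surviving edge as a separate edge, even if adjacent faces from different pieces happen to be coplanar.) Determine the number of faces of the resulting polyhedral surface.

A square antiprism: V=8, E=16, F=10.
Attach a decagonal prism (V=20, E=30, F=12) along a 4-gon: merge 4 vertices and 4 edges, delete both glued faces → V=24, E=42, F=20.
Check: V − E + F = 24 − 42 + 20 = 2.

20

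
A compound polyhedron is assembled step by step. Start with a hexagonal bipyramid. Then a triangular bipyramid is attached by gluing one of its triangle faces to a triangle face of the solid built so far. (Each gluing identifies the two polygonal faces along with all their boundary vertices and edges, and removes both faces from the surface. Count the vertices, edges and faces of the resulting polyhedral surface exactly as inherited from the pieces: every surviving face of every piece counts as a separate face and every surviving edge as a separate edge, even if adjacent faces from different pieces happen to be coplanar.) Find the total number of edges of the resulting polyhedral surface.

A hexagonal bipyramid: V=8, E=18, F=12.
Attach a triangular bipyramid (V=5, E=9, F=6) along a 3-gon: merge 3 vertices and 3 edges, delete both glued faces → V=10, E=24, F=16.
Check: V − E + F = 10 − 24 + 16 = 2.

24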